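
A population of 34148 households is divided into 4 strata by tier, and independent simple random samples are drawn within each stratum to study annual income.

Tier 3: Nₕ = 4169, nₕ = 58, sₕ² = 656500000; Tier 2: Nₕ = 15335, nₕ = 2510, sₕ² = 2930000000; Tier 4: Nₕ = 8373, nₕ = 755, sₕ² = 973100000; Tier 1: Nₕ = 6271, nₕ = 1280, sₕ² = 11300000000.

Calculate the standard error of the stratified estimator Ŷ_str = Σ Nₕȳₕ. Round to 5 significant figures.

Var(Ŷ_str) = Σₕ Nₕ²(1 − fₕ)sₕ²/nₕ.
Tier 3: 4169²·(1 − 58/4169)·656500000/58 = 1.9399302 × 10^14.
Tier 2: 15335²·(1 − 2510/15335)·2930000000/2510 = 2.2958053 × 10^14.
Tier 4: 8373²·(1 − 755/8373)·973100000/755 = 8.2211502 × 10^13.
Tier 1: 6271²·(1 − 1280/6271)·11300000000/1280 = 2.7630761 × 10^14.
Sum = 7.8209266 × 10^14.
SE = √(7.8209266 × 10^14) = 2.7966 × 10^7.

2.7966 × 10^7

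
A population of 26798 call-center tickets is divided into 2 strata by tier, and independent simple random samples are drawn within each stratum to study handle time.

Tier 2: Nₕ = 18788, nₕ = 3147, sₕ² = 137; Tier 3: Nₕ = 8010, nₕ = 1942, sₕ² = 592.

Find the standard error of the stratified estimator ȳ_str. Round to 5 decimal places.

0.19608

Var(ȳ_str) = Σₕ Wₕ²(1 − fₕ)sₕ²/nₕ with Wₕ = Nₕ/N, N = 26798.
Tier 2: Wₕ = 0.70109710; term = 0.70109710²·(1 − 0.16750053)·137/3147 = 0.01781411.
Tier 3: Wₕ = 0.29890290; term = 0.29890290²·(1 − 0.24244694)·592/1942 = 0.020632213.
Sum = 0.038446323.
SE = √(0.038446323) = 0.19608.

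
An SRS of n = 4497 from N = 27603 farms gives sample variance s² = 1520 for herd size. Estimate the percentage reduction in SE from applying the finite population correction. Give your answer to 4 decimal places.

f = n/N = 4497/27603 = 0.16291707.
SE_no-fpc = √(s²/n) = 0.58138035; SE_fpc = √((1−f)s²/n) = 0.53191788.
Ratio = √(1−f) = 0.91492236. Reduction = 100·(1 − 0.91492236) = 8.5078%.

8.5078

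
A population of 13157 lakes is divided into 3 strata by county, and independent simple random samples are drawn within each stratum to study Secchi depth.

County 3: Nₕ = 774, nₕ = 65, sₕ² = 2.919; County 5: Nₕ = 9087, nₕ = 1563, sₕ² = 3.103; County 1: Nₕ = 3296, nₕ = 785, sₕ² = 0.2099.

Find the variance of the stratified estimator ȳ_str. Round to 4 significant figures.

Var(ȳ_str) = Σₕ Wₕ²(1 − fₕ)sₕ²/nₕ with Wₕ = Nₕ/N, N = 13157.
County 3: Wₕ = 0.05882800; term = 0.05882800²·(1 − 0.08397933)·2.919/65 = 1.4236203 × 10^-4.
County 5: Wₕ = 0.69065896; term = 0.69065896²·(1 − 0.17200396)·3.103/1563 = 7.8411247 × 10^-4.
County 1: Wₕ = 0.25051303; term = 0.25051303²·(1 − 0.23816748)·0.2099/785 = 1.2783888 × 10^-5.
Sum = 9.3925839 × 10^-4.

9.393 × 10^-4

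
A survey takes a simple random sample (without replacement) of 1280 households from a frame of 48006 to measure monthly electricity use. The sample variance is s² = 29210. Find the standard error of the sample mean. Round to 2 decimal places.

Under SRS without replacement, Var(ȳ) = (1 − f)·s²/n with f = n/N = 1280/48006 = 0.02666333.
Var(ȳ) = (1 − 0.02666333)·29210/1280 = 0.97333667·22.820312 = 22.211847.
SE(ȳ) = √(22.211847) = 4.71.

4.71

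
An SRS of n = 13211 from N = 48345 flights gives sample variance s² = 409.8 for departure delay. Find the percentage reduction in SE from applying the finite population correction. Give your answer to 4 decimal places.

14.7513

f = n/N = 13211/48345 = 0.27326507.
SE_no-fpc = √(s²/n) = 0.17612383; SE_fpc = √((1−f)s²/n) = 0.15014337.
Ratio = √(1−f) = 0.85248749. Reduction = 100·(1 − 0.85248749) = 14.7513%.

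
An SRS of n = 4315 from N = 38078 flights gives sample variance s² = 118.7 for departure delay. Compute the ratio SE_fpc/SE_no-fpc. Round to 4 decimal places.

f = n/N = 4315/38078 = 0.11332003.
SE_no-fpc = √(s²/n) = 0.16585744; SE_fpc = √((1−f)s²/n) = 0.15617748.
Ratio = √(1−f) = 0.94163686.

0.9416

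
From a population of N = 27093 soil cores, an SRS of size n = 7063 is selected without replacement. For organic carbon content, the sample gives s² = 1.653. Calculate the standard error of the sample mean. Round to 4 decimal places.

Under SRS without replacement, Var(ȳ) = (1 − f)·s²/n with f = n/N = 7063/27093 = 0.26069464.
Var(ȳ) = (1 − 0.26069464)·1.653/7063 = 0.73930536·2.3403653 × 10^-4 = 1.7302446 × 10^-4.
SE(ȳ) = √(1.7302446 × 10^-4) = 0.0132.

0.0132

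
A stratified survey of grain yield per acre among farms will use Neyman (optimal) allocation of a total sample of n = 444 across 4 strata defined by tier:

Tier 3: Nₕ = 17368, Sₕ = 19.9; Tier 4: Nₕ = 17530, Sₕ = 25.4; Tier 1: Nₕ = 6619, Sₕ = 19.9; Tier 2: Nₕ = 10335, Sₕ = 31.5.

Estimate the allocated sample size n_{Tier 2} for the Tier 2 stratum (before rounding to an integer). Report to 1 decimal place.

Neyman allocation: nₕ = n·NₕSₕ / Σⱼ NⱼSⱼ.
Σ NⱼSⱼ = 17368·19.9 + 17530·25.4 + 6619·19.9 + 10335·31.5 = 1.2481558 × 10^6.
n_{Tier 2} = 444·10335·31.5 / (1.2481558 × 10^6) = 115.8.

115.8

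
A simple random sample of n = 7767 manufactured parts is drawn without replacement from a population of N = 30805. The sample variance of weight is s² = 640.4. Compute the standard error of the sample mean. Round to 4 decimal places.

0.2483

Under SRS without replacement, Var(ȳ) = (1 − f)·s²/n with f = n/N = 7767/30805 = 0.25213439.
Var(ȳ) = (1 − 0.25213439)·640.4/7767 = 0.74786561·0.082451397 = 0.061662564.
SE(ȳ) = √(0.061662564) = 0.2483.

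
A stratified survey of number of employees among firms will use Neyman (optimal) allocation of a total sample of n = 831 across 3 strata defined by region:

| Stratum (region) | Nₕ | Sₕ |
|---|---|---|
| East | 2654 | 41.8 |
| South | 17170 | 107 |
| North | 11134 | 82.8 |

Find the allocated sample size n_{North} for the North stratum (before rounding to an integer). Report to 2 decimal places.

266.93

Neyman allocation: nₕ = n·NₕSₕ / Σⱼ NⱼSⱼ.
Σ NⱼSⱼ = 2654·41.8 + 17170·107 + 11134·82.8 = 2.8700224 × 10^6.
n_{North} = 831·11134·82.8 / (2.8700224 × 10^6) = 266.93.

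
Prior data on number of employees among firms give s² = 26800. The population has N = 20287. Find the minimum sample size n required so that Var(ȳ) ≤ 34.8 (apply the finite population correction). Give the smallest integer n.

Without fpc, n₀ = s²/D = 26800/34.8 = 770.1149.
With fpc, (1 − n/N)·s²/n ≤ D requires n ≥ n₀/(1 + n₀/N) = 770.1149/(1 + 770.1149/20287) = 741.9497.
Rounding up, n = 742.

742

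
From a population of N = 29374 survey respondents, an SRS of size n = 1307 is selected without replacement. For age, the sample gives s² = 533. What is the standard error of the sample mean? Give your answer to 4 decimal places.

0.6242

Under SRS without replacement, Var(ȳ) = (1 − f)·s²/n with f = n/N = 1307/29374 = 0.04449513.
Var(ȳ) = (1 − 0.04449513)·533/1307 = 0.95550487·0.40780413 = 0.38965883.
SE(ȳ) = √(0.38965883) = 0.6242.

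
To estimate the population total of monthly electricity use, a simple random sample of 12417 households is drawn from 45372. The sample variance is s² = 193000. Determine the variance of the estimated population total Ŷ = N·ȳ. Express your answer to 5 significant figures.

2.3241 × 10^10

Var(Ŷ) = N²·Var(ȳ) = N²·(1 − n/N)·s²/n.
f = 12417/45372 = 0.27367099; Var(ȳ) = 0.72632901·193000/12417 = 11.289482.
Var(Ŷ) = 45372² · 11.289482 = 2.3240735 × 10^10.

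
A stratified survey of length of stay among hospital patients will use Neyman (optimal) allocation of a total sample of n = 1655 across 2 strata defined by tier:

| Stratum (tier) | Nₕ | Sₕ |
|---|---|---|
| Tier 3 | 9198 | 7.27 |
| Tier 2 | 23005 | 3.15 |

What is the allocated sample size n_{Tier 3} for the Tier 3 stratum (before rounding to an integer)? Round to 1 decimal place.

794.3

Neyman allocation: nₕ = n·NₕSₕ / Σⱼ NⱼSⱼ.
Σ NⱼSⱼ = 9198·7.27 + 23005·3.15 = 139335.21.
n_{Tier 3} = 1655·9198·7.27 / 139335.21 = 794.3.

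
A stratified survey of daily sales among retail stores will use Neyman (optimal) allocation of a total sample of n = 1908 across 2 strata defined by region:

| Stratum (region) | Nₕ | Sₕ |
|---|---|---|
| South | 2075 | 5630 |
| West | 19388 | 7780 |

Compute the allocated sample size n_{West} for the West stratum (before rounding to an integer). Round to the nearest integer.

1771

Neyman allocation: nₕ = n·NₕSₕ / Σⱼ NⱼSⱼ.
Σ NⱼSⱼ = 2075·5630 + 19388·7780 = 1.6252089 × 10^8.
n_{West} = 1908·19388·7780 / (1.6252089 × 10^8) = 1771.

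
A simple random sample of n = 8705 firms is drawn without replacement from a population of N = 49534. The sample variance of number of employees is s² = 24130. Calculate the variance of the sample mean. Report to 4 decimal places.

Under SRS without replacement, Var(ȳ) = (1 − f)·s²/n with f = n/N = 8705/49534 = 0.17573788.
Var(ȳ) = (1 − 0.17573788)·24130/8705 = 0.82426212·2.7719701 = 2.28483.

2.2848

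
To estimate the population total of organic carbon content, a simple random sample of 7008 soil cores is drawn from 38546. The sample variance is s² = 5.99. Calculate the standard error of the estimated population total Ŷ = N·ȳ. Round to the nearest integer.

Var(Ŷ) = N²·Var(ȳ) = N²·(1 − n/N)·s²/n.
f = 7008/38546 = 0.18180875; Var(ȳ) = 0.81819125·5.99/7008 = 6.993387 × 10^-4.
Var(Ŷ) = 38546² · (6.993387 × 10^-4) = 1.0390733 × 10^6.
SE(Ŷ) = √(1.0390733 × 10^6) = 1019.

1019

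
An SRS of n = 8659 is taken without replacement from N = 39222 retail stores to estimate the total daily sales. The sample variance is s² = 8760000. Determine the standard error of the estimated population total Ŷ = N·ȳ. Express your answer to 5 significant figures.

Var(Ŷ) = N²·Var(ȳ) = N²·(1 − n/N)·s²/n.
f = 8659/39222 = 0.22076896; Var(ȳ) = 0.77923104·8760000/8659 = 788.32012.
Var(Ŷ) = 39222² · 788.32012 = 1.2127243 × 10^12.
SE(Ŷ) = √(1.2127243 × 10^12) = 1.1012 × 10^6.

1.1012 × 10^6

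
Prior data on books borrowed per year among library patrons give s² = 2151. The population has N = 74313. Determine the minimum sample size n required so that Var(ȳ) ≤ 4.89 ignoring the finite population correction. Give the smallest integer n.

440

Without fpc, n₀ = s²/D = 2151/4.89 = 439.8773.
Rounding up, n = 440.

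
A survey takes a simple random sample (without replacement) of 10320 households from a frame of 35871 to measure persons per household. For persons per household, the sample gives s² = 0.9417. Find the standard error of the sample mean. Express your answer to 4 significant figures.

Under SRS without replacement, Var(ȳ) = (1 − f)·s²/n with f = n/N = 10320/35871 = 0.28769758.
Var(ȳ) = (1 − 0.28769758)·0.9417/10320 = 0.71230242·9.125 × 10^-5 = 6.4997596 × 10^-5.
SE(ȳ) = √(6.4997596 × 10^-5) = 0.008062.

0.008062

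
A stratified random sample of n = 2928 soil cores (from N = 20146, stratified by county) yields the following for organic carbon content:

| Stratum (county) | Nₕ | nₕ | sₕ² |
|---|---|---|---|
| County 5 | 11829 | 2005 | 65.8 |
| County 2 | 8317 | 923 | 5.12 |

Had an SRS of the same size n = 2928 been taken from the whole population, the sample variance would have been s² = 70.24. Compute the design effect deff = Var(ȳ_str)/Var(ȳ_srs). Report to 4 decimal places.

Var(ȳ_str) = Σ Wₕ²(1−fₕ)sₕ²/nₕ with Wₕ = Nₕ/20146:
  County 5: (11829/20146)²·(1−2005/11829)·65.8/2005 = 0.0093965892
  County 2: (8317/20146)²·(1−923/8317)·5.12/923 = 8.4049812 × 10^-4
  → Var(ȳ_str) = 0.010237087.
Var(ȳ_srs) = (1 − 2928/20146)·70.24/2928 = 0.020502523.
deff = 0.010237087 / 0.020502523 = 0.4993.

0.4993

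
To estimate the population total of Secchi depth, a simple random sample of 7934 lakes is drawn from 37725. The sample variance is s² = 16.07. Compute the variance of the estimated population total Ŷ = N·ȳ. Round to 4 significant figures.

Var(Ŷ) = N²·Var(ȳ) = N²·(1 − n/N)·s²/n.
f = 7934/37725 = 0.21031146; Var(ȳ) = 0.78968854·16.07/7934 = 0.0015994826.
Var(Ŷ) = 37725² · 0.0015994826 = 2.2763446 × 10^6.

2.276 × 10^6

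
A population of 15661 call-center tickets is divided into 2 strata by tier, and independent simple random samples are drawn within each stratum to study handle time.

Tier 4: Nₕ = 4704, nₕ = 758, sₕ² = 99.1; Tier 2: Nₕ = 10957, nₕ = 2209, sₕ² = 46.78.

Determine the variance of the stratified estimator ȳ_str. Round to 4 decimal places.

Var(ȳ_str) = Σₕ Wₕ²(1 − fₕ)sₕ²/nₕ with Wₕ = Nₕ/N, N = 15661.
Tier 4: Wₕ = 0.30036396; term = 0.30036396²·(1 − 0.16113946)·99.1/758 = 0.0098944091.
Tier 2: Wₕ = 0.69963604; term = 0.69963604²·(1 − 0.20160628)·46.78/2209 = 0.0082761044.
Sum = 0.018170514.

0.0182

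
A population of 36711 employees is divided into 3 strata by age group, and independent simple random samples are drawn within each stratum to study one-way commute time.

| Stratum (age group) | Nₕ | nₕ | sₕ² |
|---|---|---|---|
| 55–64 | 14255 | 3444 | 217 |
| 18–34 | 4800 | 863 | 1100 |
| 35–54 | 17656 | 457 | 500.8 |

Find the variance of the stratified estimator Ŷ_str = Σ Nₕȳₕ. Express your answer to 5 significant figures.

Var(Ŷ_str) = Σₕ Nₕ²(1 − fₕ)sₕ²/nₕ.
55–64: 14255²·(1 − 3444/14255)·217/3444 = 9.7102336 × 10^6.
18–34: 4800²·(1 − 863/4800)·1100/863 = 2.4087323 × 10^7.
35–54: 17656²·(1 − 457/17656)·500.8/457 = 3.3276959 × 10^8.
Sum = 3.6656715 × 10^8.

3.6657 × 10^8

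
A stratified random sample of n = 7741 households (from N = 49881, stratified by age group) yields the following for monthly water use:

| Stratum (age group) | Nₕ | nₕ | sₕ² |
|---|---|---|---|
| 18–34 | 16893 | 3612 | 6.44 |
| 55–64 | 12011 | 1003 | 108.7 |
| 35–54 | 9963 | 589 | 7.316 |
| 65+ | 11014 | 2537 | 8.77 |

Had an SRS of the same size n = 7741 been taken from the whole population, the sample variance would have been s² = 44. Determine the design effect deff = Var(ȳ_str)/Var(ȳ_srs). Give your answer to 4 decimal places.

1.3569

Var(ȳ_str) = Σ Wₕ²(1−fₕ)sₕ²/nₕ with Wₕ = Nₕ/49881:
  18–34: (16893/49881)²·(1−3612/16893)·6.44/3612 = 1.6077014 × 10^-4
  55–64: (12011/49881)²·(1−1003/12011)·108.7/1003 = 0.0057589843
  35–54: (9963/49881)²·(1−589/9963)·7.316/589 = 4.6623318 × 10^-4
  65+: (11014/49881)²·(1−2537/11014)·8.77/2537 = 1.2971676 × 10^-4
  → Var(ȳ_str) = 0.0065157044.
Var(ȳ_srs) = (1 − 7741/49881)·44/7741 = 0.0048019208.
deff = 0.0065157044 / 0.0048019208 = 1.3569.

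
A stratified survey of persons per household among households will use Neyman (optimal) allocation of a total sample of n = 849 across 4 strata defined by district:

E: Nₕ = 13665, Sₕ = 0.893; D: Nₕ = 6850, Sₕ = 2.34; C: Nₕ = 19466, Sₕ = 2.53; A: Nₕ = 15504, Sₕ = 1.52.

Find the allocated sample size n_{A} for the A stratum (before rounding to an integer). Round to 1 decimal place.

Neyman allocation: nₕ = n·NₕSₕ / Σⱼ NⱼSⱼ.
Σ NⱼSⱼ = 13665·0.893 + 6850·2.34 + 19466·2.53 + 15504·1.52 = 101046.9.
n_{A} = 849·15504·1.52 / 101046.9 = 198.0.

198.0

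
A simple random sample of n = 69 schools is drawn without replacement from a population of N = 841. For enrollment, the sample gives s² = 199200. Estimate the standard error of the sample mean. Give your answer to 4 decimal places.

Under SRS without replacement, Var(ȳ) = (1 − f)·s²/n with f = n/N = 69/841 = 0.08204518.
Var(ȳ) = (1 − 0.08204518)·199200/69 = 0.91795482·2886.9565 = 2650.0956.
SE(ȳ) = √(2650.0956) = 51.4791.

51.4791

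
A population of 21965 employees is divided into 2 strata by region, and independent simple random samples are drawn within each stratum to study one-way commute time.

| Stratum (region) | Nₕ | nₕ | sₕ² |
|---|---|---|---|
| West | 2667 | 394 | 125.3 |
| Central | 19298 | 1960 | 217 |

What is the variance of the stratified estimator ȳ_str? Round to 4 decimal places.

Var(ȳ_str) = Σₕ Wₕ²(1 − fₕ)sₕ²/nₕ with Wₕ = Nₕ/N, N = 21965.
West: Wₕ = 0.12142044; term = 0.12142044²·(1 − 0.14773153)·125.3/394 = 0.0039959025.
Central: Wₕ = 0.87857956; term = 0.87857956²·(1 − 0.10156493)·217/1960 = 0.076780785.
Sum = 0.080776688.

0.0808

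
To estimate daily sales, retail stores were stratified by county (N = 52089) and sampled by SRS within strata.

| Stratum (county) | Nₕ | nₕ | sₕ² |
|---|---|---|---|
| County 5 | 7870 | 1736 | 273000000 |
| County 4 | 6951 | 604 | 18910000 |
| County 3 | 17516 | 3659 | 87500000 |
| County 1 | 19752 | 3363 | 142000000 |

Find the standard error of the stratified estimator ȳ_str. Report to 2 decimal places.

Var(ȳ_str) = Σₕ Wₕ²(1 − fₕ)sₕ²/nₕ with Wₕ = Nₕ/N, N = 52089.
County 5: Wₕ = 0.15108756; term = 0.15108756²·(1 − 0.22058450)·273000000/1736 = 2797.9464.
County 4: Wₕ = 0.13344468; term = 0.13344468²·(1 − 0.08689397)·18910000/604 = 509.07098.
County 3: Wₕ = 0.33627061; term = 0.33627061²·(1 − 0.20889472)·87500000/3659 = 2139.2314.
County 1: Wₕ = 0.37919714; term = 0.37919714²·(1 − 0.17026124)·142000000/3363 = 5037.7077.
Sum = 10483.956.
SE = √(10483.956) = 102.39.

102.39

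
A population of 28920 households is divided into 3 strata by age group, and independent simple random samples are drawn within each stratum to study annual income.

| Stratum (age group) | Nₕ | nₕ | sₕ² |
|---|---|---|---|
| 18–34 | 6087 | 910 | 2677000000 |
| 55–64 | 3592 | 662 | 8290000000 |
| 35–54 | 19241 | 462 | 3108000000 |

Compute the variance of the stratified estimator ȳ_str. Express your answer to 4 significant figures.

3.175 × 10^6

Var(ȳ_str) = Σₕ Wₕ²(1 − fₕ)sₕ²/nₕ with Wₕ = Nₕ/N, N = 28920.
18–34: Wₕ = 0.21047718; term = 0.21047718²·(1 − 0.14949893)·2677000000/910 = 110838.81.
55–64: Wₕ = 0.12420470; term = 0.12420470²·(1 − 0.18429844)·8290000000/662 = 157581.02.
35–54: Wₕ = 0.66531812; term = 0.66531812²·(1 − 0.02401123)·3108000000/462 = 2.9063142 × 10^6.
Sum = 3.174734 × 10^6.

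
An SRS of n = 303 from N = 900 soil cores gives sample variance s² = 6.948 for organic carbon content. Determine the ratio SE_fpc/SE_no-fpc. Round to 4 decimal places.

0.8145

f = n/N = 303/900 = 0.33666667.
SE_no-fpc = √(s²/n) = 0.15142884; SE_fpc = √((1−f)s²/n) = 0.12333164.
Ratio = √(1−f) = 0.81445278.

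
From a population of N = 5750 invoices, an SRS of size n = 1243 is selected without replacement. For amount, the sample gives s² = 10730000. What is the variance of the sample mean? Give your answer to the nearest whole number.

6766

Under SRS without replacement, Var(ȳ) = (1 − f)·s²/n with f = n/N = 1243/5750 = 0.21617391.
Var(ȳ) = (1 − 0.21617391)·10730000/1243 = 0.78382609·8632.3411 = 6766.2542.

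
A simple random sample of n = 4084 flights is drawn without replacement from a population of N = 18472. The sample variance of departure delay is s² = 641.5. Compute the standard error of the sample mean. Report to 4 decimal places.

0.3498

Under SRS without replacement, Var(ȳ) = (1 − f)·s²/n with f = n/N = 4084/18472 = 0.22109138.
Var(ȳ) = (1 − 0.22109138)·641.5/4084 = 0.77890862·0.1570764 = 0.12234816.
SE(ȳ) = √(0.12234816) = 0.3498.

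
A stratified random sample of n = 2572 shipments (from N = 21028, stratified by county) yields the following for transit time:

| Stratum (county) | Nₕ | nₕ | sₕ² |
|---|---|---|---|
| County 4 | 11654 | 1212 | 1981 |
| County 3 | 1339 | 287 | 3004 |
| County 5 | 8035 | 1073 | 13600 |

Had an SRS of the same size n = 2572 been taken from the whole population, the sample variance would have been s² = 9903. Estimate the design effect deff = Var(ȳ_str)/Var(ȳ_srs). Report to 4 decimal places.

Var(ȳ_str) = Σ Wₕ²(1−fₕ)sₕ²/nₕ with Wₕ = Nₕ/21028:
  County 4: (11654/21028)²·(1−1212/11654)·1981/1212 = 0.44982607
  County 3: (1339/21028)²·(1−287/1339)·3004/287 = 0.033344055
  County 5: (8035/21028)²·(1−1073/8035)·13600/1073 = 1.6034785
  → Var(ȳ_str) = 2.0866486.
Var(ȳ_srs) = (1 − 2572/21028)·9903/2572 = 3.3793675.
deff = 2.0866486 / 3.3793675 = 0.6175.

0.6175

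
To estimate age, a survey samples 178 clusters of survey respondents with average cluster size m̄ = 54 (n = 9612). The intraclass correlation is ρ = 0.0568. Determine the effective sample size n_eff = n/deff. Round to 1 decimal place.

2396.8

deff = 1 + (54 − 1)·0.0568 = 1 + 3.0104 = 4.0104.
n_eff = 9612 / 4.0104 = 2396.8.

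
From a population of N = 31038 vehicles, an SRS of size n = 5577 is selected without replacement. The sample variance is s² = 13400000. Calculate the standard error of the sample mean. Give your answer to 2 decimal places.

44.40

Under SRS without replacement, Var(ȳ) = (1 − f)·s²/n with f = n/N = 5577/31038 = 0.17968297.
Var(ȳ) = (1 − 0.17968297)·13400000/5577 = 0.82031703·2402.7255 = 1970.9966.
SE(ȳ) = √(1970.9966) = 44.40.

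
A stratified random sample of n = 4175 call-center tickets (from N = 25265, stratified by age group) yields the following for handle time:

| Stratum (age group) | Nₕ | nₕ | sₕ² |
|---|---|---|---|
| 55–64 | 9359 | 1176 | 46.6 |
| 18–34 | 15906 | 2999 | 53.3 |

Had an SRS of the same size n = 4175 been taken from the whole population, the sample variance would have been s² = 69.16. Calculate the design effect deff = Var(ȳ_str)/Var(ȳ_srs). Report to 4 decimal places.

0.7572

Var(ȳ_str) = Σ Wₕ²(1−fₕ)sₕ²/nₕ with Wₕ = Nₕ/25265:
  55–64: (9359/25265)²·(1−1176/9359)·46.6/1176 = 0.0047542497
  18–34: (15906/25265)²·(1−2999/15906)·53.3/2999 = 0.0057160817
  → Var(ȳ_str) = 0.010470331.
Var(ȳ_srs) = (1 − 4175/25265)·69.16/4175 = 0.013827886.
deff = 0.010470331 / 0.013827886 = 0.7572.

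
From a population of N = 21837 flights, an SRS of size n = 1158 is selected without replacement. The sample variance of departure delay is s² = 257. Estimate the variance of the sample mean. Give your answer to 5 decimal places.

Under SRS without replacement, Var(ȳ) = (1 − f)·s²/n with f = n/N = 1158/21837 = 0.05302926.
Var(ȳ) = (1 − 0.05302926)·257/1158 = 0.94697074·0.22193437 = 0.21016535.

0.21017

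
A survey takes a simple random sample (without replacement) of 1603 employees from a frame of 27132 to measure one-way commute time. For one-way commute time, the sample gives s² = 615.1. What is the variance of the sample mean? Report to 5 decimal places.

0.36105

Under SRS without replacement, Var(ȳ) = (1 − f)·s²/n with f = n/N = 1603/27132 = 0.05908153.
Var(ȳ) = (1 − 0.05908153)·615.1/1603 = 0.94091847·0.38371803 = 0.36104738.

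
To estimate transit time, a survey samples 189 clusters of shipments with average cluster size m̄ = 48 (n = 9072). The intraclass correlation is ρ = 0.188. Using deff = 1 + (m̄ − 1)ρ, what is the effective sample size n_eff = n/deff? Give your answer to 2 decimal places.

deff = 1 + (48 − 1)·0.188 = 1 + 8.836 = 9.836.
n_eff = 9072 / 9.836 = 922.33.

922.33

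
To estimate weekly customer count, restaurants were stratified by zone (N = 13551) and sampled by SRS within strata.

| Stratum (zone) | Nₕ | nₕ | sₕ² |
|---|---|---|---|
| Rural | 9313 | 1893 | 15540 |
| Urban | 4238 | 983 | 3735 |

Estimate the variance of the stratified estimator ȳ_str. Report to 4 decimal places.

3.3747

Var(ȳ_str) = Σₕ Wₕ²(1 − fₕ)sₕ²/nₕ with Wₕ = Nₕ/N, N = 13551.
Rural: Wₕ = 0.68725555; term = 0.68725555²·(1 − 0.20326425)·15540/1893 = 3.0892369.
Urban: Wₕ = 0.31274445; term = 0.31274445²·(1 − 0.23194903)·3735/983 = 0.28543442.
Sum = 3.3746713.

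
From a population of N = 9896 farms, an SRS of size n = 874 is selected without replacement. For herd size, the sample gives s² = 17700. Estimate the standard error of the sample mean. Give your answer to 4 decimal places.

Under SRS without replacement, Var(ȳ) = (1 − f)·s²/n with f = n/N = 874/9896 = 0.08831851.
Var(ȳ) = (1 − 0.08831851)·17700/874 = 0.91168149·20.251716 = 18.463115.
SE(ȳ) = √(18.463115) = 4.2969.

4.2969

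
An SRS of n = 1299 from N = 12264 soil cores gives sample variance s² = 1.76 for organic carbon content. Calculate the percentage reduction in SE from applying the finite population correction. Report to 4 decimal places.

f = n/N = 1299/12264 = 0.10591977.
SE_no-fpc = √(s²/n) = 0.036808808; SE_fpc = √((1−f)s²/n) = 0.034804869.
Ratio = √(1−f) = 0.94555816. Reduction = 100·(1 − 0.94555816) = 5.4442%.

5.4442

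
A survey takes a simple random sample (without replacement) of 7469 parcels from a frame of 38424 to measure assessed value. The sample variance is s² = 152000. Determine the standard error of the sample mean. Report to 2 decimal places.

Under SRS without replacement, Var(ȳ) = (1 − f)·s²/n with f = n/N = 7469/38424 = 0.19438372.
Var(ȳ) = (1 − 0.19438372)·152000/7469 = 0.80561628·20.350783 = 16.394922.
SE(ȳ) = √(16.394922) = 4.05.

4.05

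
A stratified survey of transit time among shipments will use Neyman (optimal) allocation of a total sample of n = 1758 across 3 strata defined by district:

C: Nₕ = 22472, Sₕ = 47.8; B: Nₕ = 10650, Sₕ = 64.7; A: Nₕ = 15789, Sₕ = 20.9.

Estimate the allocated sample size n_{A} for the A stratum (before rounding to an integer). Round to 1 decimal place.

Neyman allocation: nₕ = n·NₕSₕ / Σⱼ NⱼSⱼ.
Σ NⱼSⱼ = 22472·47.8 + 10650·64.7 + 15789·20.9 = 2.0932067 × 10^6.
n_{A} = 1758·15789·20.9 / (2.0932067 × 10^6) = 277.1.

277.1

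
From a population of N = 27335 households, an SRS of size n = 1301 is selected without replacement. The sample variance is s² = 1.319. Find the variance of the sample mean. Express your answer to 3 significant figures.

Under SRS without replacement, Var(ȳ) = (1 − f)·s²/n with f = n/N = 1301/27335 = 0.04759466.
Var(ȳ) = (1 − 0.04759466)·1.319/1301 = 0.95240534·0.0010138355 = 9.6558236 × 10^-4.

9.66 × 10^-4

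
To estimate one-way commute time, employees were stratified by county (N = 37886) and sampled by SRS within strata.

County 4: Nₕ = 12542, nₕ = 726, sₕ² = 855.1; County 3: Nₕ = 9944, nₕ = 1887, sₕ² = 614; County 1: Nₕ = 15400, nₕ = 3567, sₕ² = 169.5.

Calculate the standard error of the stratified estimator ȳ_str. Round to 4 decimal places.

Var(ȳ_str) = Σₕ Wₕ²(1 − fₕ)sₕ²/nₕ with Wₕ = Nₕ/N, N = 37886.
County 4: Wₕ = 0.33104577; term = 0.33104577²·(1 − 0.05788550)·855.1/726 = 0.12160741.
County 3: Wₕ = 0.26247163; term = 0.26247163²·(1 − 0.18976267)·614/1887 = 0.018162409.
County 1: Wₕ = 0.40648261; term = 0.40648261²·(1 − 0.23162338)·169.5/3567 = 0.0060328797.
Sum = 0.1458027.
SE = √(0.1458027) = 0.3818.

0.3818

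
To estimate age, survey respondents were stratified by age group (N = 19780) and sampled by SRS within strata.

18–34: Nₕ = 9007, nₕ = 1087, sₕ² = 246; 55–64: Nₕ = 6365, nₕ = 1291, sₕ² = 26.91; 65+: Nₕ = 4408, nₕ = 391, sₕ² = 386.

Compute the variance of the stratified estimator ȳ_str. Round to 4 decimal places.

Var(ȳ_str) = Σₕ Wₕ²(1 − fₕ)sₕ²/nₕ with Wₕ = Nₕ/N, N = 19780.
18–34: Wₕ = 0.45535895; term = 0.45535895²·(1 − 0.12068391)·246/1087 = 0.041262766.
55–64: Wₕ = 0.32178969; term = 0.32178969²·(1 − 0.20282797)·26.91/1291 = 0.0017206152.
65+: Wₕ = 0.22285137; term = 0.22285137²·(1 − 0.08870236)·386/391 = 0.044678789.
Sum = 0.08766217.

0.0877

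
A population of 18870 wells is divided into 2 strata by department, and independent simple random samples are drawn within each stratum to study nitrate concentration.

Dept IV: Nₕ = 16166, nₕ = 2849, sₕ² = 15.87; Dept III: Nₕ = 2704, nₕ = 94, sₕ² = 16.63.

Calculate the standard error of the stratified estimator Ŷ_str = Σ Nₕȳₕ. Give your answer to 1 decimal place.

Var(Ŷ_str) = Σₕ Nₕ²(1 − fₕ)sₕ²/nₕ.
Dept IV: 16166²·(1 − 2849/16166)·15.87/2849 = 1.1992051 × 10^6.
Dept III: 2704²·(1 − 94/2704)·16.63/94 = 1.2485662 × 10^6.
Sum = 2.4477713 × 10^6.
SE = √(2.4477713 × 10^6) = 1564.5.

1564.5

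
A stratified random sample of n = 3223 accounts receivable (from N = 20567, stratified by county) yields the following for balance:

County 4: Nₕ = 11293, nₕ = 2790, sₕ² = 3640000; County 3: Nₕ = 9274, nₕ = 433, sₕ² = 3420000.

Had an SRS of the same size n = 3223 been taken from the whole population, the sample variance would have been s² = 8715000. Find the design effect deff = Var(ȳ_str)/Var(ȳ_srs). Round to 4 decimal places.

0.8013

Var(ȳ_str) = Σ Wₕ²(1−fₕ)sₕ²/nₕ with Wₕ = Nₕ/20567:
  County 4: (11293/20567)²·(1−2790/11293)·3640000/2790 = 296.16709
  County 3: (9274/20567)²·(1−433/9274)·3420000/433 = 1530.9634
  → Var(ȳ_str) = 1827.1305.
Var(ȳ_srs) = (1 − 3223/20567)·8715000/3223 = 2280.2654.
deff = 1827.1305 / 2280.2654 = 0.8013.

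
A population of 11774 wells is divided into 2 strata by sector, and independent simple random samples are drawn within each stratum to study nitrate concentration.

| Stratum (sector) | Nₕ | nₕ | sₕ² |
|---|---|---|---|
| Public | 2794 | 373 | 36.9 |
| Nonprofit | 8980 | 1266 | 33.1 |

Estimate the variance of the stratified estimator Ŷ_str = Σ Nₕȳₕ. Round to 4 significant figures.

Var(Ŷ_str) = Σₕ Nₕ²(1 − fₕ)sₕ²/nₕ.
Public: 2794²·(1 − 373/2794)·36.9/373 = 669173.49.
Nonprofit: 8980²·(1 − 1266/8980)·33.1/1266 = 1.8111326 × 10^6.
Sum = 2.4803061 × 10^6.

2.480 × 10^6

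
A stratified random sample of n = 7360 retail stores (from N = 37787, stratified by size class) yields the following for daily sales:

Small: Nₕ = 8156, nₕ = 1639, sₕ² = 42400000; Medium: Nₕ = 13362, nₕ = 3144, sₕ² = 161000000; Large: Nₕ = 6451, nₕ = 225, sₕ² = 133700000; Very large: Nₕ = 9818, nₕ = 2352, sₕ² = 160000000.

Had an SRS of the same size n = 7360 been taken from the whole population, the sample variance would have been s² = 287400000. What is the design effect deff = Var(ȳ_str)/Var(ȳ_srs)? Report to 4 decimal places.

0.8290

Var(ȳ_str) = Σ Wₕ²(1−fₕ)sₕ²/nₕ with Wₕ = Nₕ/37787:
  Small: (8156/37787)²·(1−1639/8156)·42400000/1639 = 963.00161
  Medium: (13362/37787)²·(1−3144/13362)·161000000/3144 = 4896.6141
  Large: (6451/37787)²·(1−225/6451)·133700000/225 = 16714.763
  Very large: (9818/37787)²·(1−2352/9818)·160000000/2352 = 3492.2783
  → Var(ȳ_str) = 26066.657.
Var(ȳ_srs) = (1 − 7360/37787)·287400000/7360 = 31443.123.
deff = 26066.657 / 31443.123 = 0.8290.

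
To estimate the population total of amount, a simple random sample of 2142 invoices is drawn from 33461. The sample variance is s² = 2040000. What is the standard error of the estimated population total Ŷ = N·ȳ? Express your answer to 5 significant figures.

999030

Var(Ŷ) = N²·Var(ȳ) = N²·(1 − n/N)·s²/n.
f = 2142/33461 = 0.06401482; Var(ȳ) = 0.93598518·2040000/2142 = 891.41445.
Var(Ŷ) = 33461² · 891.41445 = 9.9806196 × 10^11.
SE(Ŷ) = √(9.9806196 × 10^11) = 999030.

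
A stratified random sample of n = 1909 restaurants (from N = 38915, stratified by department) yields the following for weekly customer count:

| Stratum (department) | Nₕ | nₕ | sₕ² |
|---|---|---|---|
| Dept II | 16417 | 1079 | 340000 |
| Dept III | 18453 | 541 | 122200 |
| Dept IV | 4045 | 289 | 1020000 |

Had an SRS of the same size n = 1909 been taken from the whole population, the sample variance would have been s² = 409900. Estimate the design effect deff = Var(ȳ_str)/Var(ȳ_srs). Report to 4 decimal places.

0.6715

Var(ȳ_str) = Σ Wₕ²(1−fₕ)sₕ²/nₕ with Wₕ = Nₕ/38915:
  Dept II: (16417/38915)²·(1−1079/16417)·340000/1079 = 52.394528
  Dept III: (18453/38915)²·(1−541/18453)·122200/541 = 49.300456
  Dept IV: (4045/38915)²·(1−289/4045)·1020000/289 = 35.408895
  → Var(ȳ_str) = 137.10388.
Var(ȳ_srs) = (1 − 1909/38915)·409900/1909 = 204.18654.
deff = 137.10388 / 204.18654 = 0.6715.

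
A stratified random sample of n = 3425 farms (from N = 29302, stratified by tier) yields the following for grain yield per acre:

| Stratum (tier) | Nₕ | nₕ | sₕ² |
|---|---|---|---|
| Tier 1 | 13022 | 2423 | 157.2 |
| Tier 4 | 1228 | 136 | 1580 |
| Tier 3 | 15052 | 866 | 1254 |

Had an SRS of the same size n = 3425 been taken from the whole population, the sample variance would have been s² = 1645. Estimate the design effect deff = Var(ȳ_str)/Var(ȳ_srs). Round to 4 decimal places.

Var(ȳ_str) = Σ Wₕ²(1−fₕ)sₕ²/nₕ with Wₕ = Nₕ/29302:
  Tier 1: (13022/29302)²·(1−2423/13022)·157.2/2423 = 0.010429108
  Tier 4: (1228/29302)²·(1−136/1228)·1580/136 = 0.018144485
  Tier 3: (15052/29302)²·(1−866/15052)·1254/866 = 0.3601134
  → Var(ȳ_str) = 0.38868699.
Var(ȳ_srs) = (1 − 3425/29302)·1645/3425 = 0.42415246.
deff = 0.38868699 / 0.42415246 = 0.9164.

0.9164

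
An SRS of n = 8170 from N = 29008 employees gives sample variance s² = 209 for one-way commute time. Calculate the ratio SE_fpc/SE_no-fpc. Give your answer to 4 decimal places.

0.8476

f = n/N = 8170/29008 = 0.28164644.
SE_no-fpc = √(s²/n) = 0.15994185; SE_fpc = √((1−f)s²/n) = 0.1355599.
Ratio = √(1−f) = 0.84755741.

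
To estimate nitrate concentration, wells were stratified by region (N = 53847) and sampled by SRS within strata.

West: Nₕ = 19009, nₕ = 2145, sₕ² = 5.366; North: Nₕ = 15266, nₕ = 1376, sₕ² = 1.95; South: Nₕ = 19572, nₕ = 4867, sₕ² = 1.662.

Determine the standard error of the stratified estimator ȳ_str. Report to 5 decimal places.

0.02035

Var(ȳ_str) = Σₕ Wₕ²(1 − fₕ)sₕ²/nₕ with Wₕ = Nₕ/N, N = 53847.
West: Wₕ = 0.35301874; term = 0.35301874²·(1 − 0.11284129)·5.366/2145 = 2.7657964 × 10^-4.
North: Wₕ = 0.28350697; term = 0.28350697²·(1 − 0.09013494)·1.95/1376 = 1.0363839 × 10^-4.
South: Wₕ = 0.36347429; term = 0.36347429²·(1 − 0.24867157)·1.662/4867 = 3.3895878 × 10^-5.
Sum = 4.1411391 × 10^-4.
SE = √(4.1411391 × 10^-4) = 0.02035.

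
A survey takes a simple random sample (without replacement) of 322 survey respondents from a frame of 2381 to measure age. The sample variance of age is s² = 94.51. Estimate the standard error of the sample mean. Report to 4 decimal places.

0.5038

Under SRS without replacement, Var(ȳ) = (1 − f)·s²/n with f = n/N = 322/2381 = 0.13523730.
Var(ȳ) = (1 − 0.13523730)·94.51/322 = 0.86476270·0.29350932 = 0.25381591.
SE(ȳ) = √(0.25381591) = 0.5038.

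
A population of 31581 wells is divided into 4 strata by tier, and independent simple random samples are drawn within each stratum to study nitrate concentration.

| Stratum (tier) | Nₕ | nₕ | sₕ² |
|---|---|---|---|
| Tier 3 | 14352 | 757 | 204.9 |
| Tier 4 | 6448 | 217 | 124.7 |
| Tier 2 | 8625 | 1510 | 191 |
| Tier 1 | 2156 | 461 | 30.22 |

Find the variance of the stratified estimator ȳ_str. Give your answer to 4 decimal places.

Var(ȳ_str) = Σₕ Wₕ²(1 − fₕ)sₕ²/nₕ with Wₕ = Nₕ/N, N = 31581.
Tier 3: Wₕ = 0.45445046; term = 0.45445046²·(1 − 0.05274526)·204.9/757 = 0.052952438.
Tier 4: Wₕ = 0.20417340; term = 0.20417340²·(1 − 0.03365385)·124.7/217 = 0.023149294.
Tier 2: Wₕ = 0.27310725; term = 0.27310725²·(1 − 0.17507246)·191/1510 = 0.0077828502.
Tier 1: Wₕ = 0.06826890; term = 0.06826890²·(1 − 0.21382189)·30.22/461 = 2.4019294 × 10^-4.
Sum = 0.084124775.

0.0841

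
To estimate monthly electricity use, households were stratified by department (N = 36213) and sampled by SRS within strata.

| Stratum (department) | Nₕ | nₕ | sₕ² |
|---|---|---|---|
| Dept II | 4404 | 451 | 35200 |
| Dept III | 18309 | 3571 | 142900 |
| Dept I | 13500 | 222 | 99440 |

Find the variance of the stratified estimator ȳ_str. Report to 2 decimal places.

70.50

Var(ȳ_str) = Σₕ Wₕ²(1 − fₕ)sₕ²/nₕ with Wₕ = Nₕ/N, N = 36213.
Dept II: Wₕ = 0.12161379; term = 0.12161379²·(1 − 0.10240690)·35200/451 = 1.0361228.
Dept III: Wₕ = 0.50559191; term = 0.50559191²·(1 − 0.19504069)·142900/3571 = 8.2341078.
Dept I: Wₕ = 0.37279430; term = 0.37279430²·(1 − 0.01644444)·99440/222 = 61.227364.
Sum = 70.497595.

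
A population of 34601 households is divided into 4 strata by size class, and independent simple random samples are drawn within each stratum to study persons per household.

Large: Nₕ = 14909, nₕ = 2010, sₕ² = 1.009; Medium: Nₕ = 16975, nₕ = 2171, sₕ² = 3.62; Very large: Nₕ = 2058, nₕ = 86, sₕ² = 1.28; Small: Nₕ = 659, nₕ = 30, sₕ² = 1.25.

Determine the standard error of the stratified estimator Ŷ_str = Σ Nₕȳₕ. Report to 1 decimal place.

770.2

Var(Ŷ_str) = Σₕ Nₕ²(1 − fₕ)sₕ²/nₕ.
Large: 14909²·(1 − 2010/14909)·1.009/2010 = 96538.304.
Medium: 16975²·(1 − 2171/16975)·3.62/2171 = 419022.75.
Very large: 2058²·(1 − 86/2058)·1.28/86 = 60403.736.
Small: 659²·(1 − 30/659)·1.25/30 = 17271.292.
Sum = 593236.08.
SE = √(593236.08) = 770.2.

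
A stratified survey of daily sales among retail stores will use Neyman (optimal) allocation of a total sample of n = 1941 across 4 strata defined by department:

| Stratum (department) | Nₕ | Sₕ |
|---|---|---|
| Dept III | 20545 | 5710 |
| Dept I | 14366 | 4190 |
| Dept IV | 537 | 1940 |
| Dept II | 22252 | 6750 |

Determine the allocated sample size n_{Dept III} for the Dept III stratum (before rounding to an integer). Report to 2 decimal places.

692.63

Neyman allocation: nₕ = n·NₕSₕ / Σⱼ NⱼSⱼ.
Σ NⱼSⱼ = 20545·5710 + 14366·4190 + 537·1940 + 22252·6750 = 3.2874827 × 10^8.
n_{Dept III} = 1941·20545·5710 / (3.2874827 × 10^8) = 692.63.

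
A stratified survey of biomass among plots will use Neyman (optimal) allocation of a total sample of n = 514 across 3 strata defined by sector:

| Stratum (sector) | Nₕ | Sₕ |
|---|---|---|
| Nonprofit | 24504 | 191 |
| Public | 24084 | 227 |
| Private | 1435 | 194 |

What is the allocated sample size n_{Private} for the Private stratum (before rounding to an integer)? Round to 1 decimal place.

Neyman allocation: nₕ = n·NₕSₕ / Σⱼ NⱼSⱼ.
Σ NⱼSⱼ = 24504·191 + 24084·227 + 1435·194 = 1.0425722 × 10^7.
n_{Private} = 514·1435·194 / (1.0425722 × 10^7) = 13.7.

13.7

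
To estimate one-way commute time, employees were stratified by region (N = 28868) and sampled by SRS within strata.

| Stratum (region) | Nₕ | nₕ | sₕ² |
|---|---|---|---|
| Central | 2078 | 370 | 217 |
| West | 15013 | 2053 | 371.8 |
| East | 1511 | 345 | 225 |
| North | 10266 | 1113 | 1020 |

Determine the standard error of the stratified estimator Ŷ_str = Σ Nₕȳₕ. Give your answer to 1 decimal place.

11161.6

Var(Ŷ_str) = Σₕ Nₕ²(1 − fₕ)sₕ²/nₕ.
Central: 2078²·(1 − 370/2078)·217/370 = 2.0815719 × 10^6.
West: 15013²·(1 − 2053/15013)·371.8/2053 = 3.5236513 × 10^7.
East: 1511²·(1 − 345/1511)·225/345 = 1.149017 × 10^6.
North: 10266²·(1 − 1113/10266)·1020/1113 = 8.61132 × 10^7.
Sum = 1.245803 × 10^8.
SE = √(1.245803 × 10^8) = 11161.6.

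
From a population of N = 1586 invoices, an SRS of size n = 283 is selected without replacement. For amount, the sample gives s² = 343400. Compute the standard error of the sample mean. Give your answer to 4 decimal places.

31.5739

Under SRS without replacement, Var(ȳ) = (1 − f)·s²/n with f = n/N = 283/1586 = 0.17843632.
Var(ȳ) = (1 − 0.17843632)·343400/283 = 0.82156368·1213.4276 = 996.90802.
SE(ȳ) = √(996.90802) = 31.5739.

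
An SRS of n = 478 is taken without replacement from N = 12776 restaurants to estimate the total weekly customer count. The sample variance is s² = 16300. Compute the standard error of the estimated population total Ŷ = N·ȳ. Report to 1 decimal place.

73197.2

Var(Ŷ) = N²·Var(ȳ) = N²·(1 − n/N)·s²/n.
f = 478/12776 = 0.03741390; Var(ȳ) = 0.96258610·16300/478 = 32.824589.
Var(Ŷ) = 12776² · 32.824589 = 5.3578321 × 10^9.
SE(Ŷ) = √(5.3578321 × 10^9) = 73197.2.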